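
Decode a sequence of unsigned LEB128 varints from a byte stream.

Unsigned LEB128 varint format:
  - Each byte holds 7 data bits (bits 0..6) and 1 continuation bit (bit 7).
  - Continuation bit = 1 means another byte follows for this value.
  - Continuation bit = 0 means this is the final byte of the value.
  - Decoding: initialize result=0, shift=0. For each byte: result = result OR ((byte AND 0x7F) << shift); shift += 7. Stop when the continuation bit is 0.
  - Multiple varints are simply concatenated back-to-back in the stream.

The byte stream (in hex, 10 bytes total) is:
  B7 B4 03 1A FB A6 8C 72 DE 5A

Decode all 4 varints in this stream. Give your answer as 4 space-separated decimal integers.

Answer: 55863 26 239276923 11614

Derivation:
  byte[0]=0xB7 cont=1 payload=0x37=55: acc |= 55<<0 -> acc=55 shift=7
  byte[1]=0xB4 cont=1 payload=0x34=52: acc |= 52<<7 -> acc=6711 shift=14
  byte[2]=0x03 cont=0 payload=0x03=3: acc |= 3<<14 -> acc=55863 shift=21 [end]
Varint 1: bytes[0:3] = B7 B4 03 -> value 55863 (3 byte(s))
  byte[3]=0x1A cont=0 payload=0x1A=26: acc |= 26<<0 -> acc=26 shift=7 [end]
Varint 2: bytes[3:4] = 1A -> value 26 (1 byte(s))
  byte[4]=0xFB cont=1 payload=0x7B=123: acc |= 123<<0 -> acc=123 shift=7
  byte[5]=0xA6 cont=1 payload=0x26=38: acc |= 38<<7 -> acc=4987 shift=14
  byte[6]=0x8C cont=1 payload=0x0C=12: acc |= 12<<14 -> acc=201595 shift=21
  byte[7]=0x72 cont=0 payload=0x72=114: acc |= 114<<21 -> acc=239276923 shift=28 [end]
Varint 3: bytes[4:8] = FB A6 8C 72 -> value 239276923 (4 byte(s))
  byte[8]=0xDE cont=1 payload=0x5E=94: acc |= 94<<0 -> acc=94 shift=7
  byte[9]=0x5A cont=0 payload=0x5A=90: acc |= 90<<7 -> acc=11614 shift=14 [end]
Varint 4: bytes[8:10] = DE 5A -> value 11614 (2 byte(s))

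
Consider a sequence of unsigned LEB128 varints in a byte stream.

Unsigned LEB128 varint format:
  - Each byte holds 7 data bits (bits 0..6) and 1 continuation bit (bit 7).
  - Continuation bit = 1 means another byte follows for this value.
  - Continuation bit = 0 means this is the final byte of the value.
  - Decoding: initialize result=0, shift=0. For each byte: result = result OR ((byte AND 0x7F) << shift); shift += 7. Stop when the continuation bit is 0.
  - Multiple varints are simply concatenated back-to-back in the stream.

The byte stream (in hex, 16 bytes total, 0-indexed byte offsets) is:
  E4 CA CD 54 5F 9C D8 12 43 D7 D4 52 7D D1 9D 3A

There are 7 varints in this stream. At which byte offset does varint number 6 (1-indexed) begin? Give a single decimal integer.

  byte[0]=0xE4 cont=1 payload=0x64=100: acc |= 100<<0 -> acc=100 shift=7
  byte[1]=0xCA cont=1 payload=0x4A=74: acc |= 74<<7 -> acc=9572 shift=14
  byte[2]=0xCD cont=1 payload=0x4D=77: acc |= 77<<14 -> acc=1271140 shift=21
  byte[3]=0x54 cont=0 payload=0x54=84: acc |= 84<<21 -> acc=177431908 shift=28 [end]
Varint 1: bytes[0:4] = E4 CA CD 54 -> value 177431908 (4 byte(s))
  byte[4]=0x5F cont=0 payload=0x5F=95: acc |= 95<<0 -> acc=95 shift=7 [end]
Varint 2: bytes[4:5] = 5F -> value 95 (1 byte(s))
  byte[5]=0x9C cont=1 payload=0x1C=28: acc |= 28<<0 -> acc=28 shift=7
  byte[6]=0xD8 cont=1 payload=0x58=88: acc |= 88<<7 -> acc=11292 shift=14
  byte[7]=0x12 cont=0 payload=0x12=18: acc |= 18<<14 -> acc=306204 shift=21 [end]
Varint 3: bytes[5:8] = 9C D8 12 -> value 306204 (3 byte(s))
  byte[8]=0x43 cont=0 payload=0x43=67: acc |= 67<<0 -> acc=67 shift=7 [end]
Varint 4: bytes[8:9] = 43 -> value 67 (1 byte(s))
  byte[9]=0xD7 cont=1 payload=0x57=87: acc |= 87<<0 -> acc=87 shift=7
  byte[10]=0xD4 cont=1 payload=0x54=84: acc |= 84<<7 -> acc=10839 shift=14
  byte[11]=0x52 cont=0 payload=0x52=82: acc |= 82<<14 -> acc=1354327 shift=21 [end]
Varint 5: bytes[9:12] = D7 D4 52 -> value 1354327 (3 byte(s))
  byte[12]=0x7D cont=0 payload=0x7D=125: acc |= 125<<0 -> acc=125 shift=7 [end]
Varint 6: bytes[12:13] = 7D -> value 125 (1 byte(s))
  byte[13]=0xD1 cont=1 payload=0x51=81: acc |= 81<<0 -> acc=81 shift=7
  byte[14]=0x9D cont=1 payload=0x1D=29: acc |= 29<<7 -> acc=3793 shift=14
  byte[15]=0x3A cont=0 payload=0x3A=58: acc |= 58<<14 -> acc=954065 shift=21 [end]
Varint 7: bytes[13:16] = D1 9D 3A -> value 954065 (3 byte(s))

Answer: 12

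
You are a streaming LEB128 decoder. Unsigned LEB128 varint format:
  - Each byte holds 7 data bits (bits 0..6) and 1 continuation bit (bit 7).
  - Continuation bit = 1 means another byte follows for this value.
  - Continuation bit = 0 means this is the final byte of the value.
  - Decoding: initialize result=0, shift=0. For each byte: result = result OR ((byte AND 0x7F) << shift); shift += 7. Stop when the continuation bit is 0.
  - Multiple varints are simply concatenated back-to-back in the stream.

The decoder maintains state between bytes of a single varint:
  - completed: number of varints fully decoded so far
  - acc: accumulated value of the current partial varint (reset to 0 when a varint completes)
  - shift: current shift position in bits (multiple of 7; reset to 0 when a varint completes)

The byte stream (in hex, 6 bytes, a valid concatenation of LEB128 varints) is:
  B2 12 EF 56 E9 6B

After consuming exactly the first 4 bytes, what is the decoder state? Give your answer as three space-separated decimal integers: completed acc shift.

byte[0]=0xB2 cont=1 payload=0x32: acc |= 50<<0 -> completed=0 acc=50 shift=7
byte[1]=0x12 cont=0 payload=0x12: varint #1 complete (value=2354); reset -> completed=1 acc=0 shift=0
byte[2]=0xEF cont=1 payload=0x6F: acc |= 111<<0 -> completed=1 acc=111 shift=7
byte[3]=0x56 cont=0 payload=0x56: varint #2 complete (value=11119); reset -> completed=2 acc=0 shift=0

Answer: 2 0 0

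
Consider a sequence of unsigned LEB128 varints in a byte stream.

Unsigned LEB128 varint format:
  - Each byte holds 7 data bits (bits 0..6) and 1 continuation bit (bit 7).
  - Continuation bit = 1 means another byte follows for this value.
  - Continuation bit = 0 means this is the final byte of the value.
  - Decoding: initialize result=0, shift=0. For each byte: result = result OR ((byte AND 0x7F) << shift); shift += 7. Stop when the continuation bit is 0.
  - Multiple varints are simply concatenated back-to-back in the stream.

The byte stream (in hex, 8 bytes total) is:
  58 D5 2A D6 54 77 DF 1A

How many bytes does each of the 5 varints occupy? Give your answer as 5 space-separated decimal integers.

  byte[0]=0x58 cont=0 payload=0x58=88: acc |= 88<<0 -> acc=88 shift=7 [end]
Varint 1: bytes[0:1] = 58 -> value 88 (1 byte(s))
  byte[1]=0xD5 cont=1 payload=0x55=85: acc |= 85<<0 -> acc=85 shift=7
  byte[2]=0x2A cont=0 payload=0x2A=42: acc |= 42<<7 -> acc=5461 shift=14 [end]
Varint 2: bytes[1:3] = D5 2A -> value 5461 (2 byte(s))
  byte[3]=0xD6 cont=1 payload=0x56=86: acc |= 86<<0 -> acc=86 shift=7
  byte[4]=0x54 cont=0 payload=0x54=84: acc |= 84<<7 -> acc=10838 shift=14 [end]
Varint 3: bytes[3:5] = D6 54 -> value 10838 (2 byte(s))
  byte[5]=0x77 cont=0 payload=0x77=119: acc |= 119<<0 -> acc=119 shift=7 [end]
Varint 4: bytes[5:6] = 77 -> value 119 (1 byte(s))
  byte[6]=0xDF cont=1 payload=0x5F=95: acc |= 95<<0 -> acc=95 shift=7
  byte[7]=0x1A cont=0 payload=0x1A=26: acc |= 26<<7 -> acc=3423 shift=14 [end]
Varint 5: bytes[6:8] = DF 1A -> value 3423 (2 byte(s))

Answer: 1 2 2 1 2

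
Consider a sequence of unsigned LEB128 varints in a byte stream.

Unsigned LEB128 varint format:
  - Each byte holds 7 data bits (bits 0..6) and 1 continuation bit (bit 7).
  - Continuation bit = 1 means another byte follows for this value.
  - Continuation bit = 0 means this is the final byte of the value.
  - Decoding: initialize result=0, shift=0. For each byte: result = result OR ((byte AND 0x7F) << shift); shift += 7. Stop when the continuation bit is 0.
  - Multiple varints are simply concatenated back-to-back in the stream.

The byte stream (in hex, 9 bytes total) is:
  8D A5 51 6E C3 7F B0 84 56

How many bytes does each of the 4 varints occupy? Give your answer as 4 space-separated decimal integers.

Answer: 3 1 2 3

Derivation:
  byte[0]=0x8D cont=1 payload=0x0D=13: acc |= 13<<0 -> acc=13 shift=7
  byte[1]=0xA5 cont=1 payload=0x25=37: acc |= 37<<7 -> acc=4749 shift=14
  byte[2]=0x51 cont=0 payload=0x51=81: acc |= 81<<14 -> acc=1331853 shift=21 [end]
Varint 1: bytes[0:3] = 8D A5 51 -> value 1331853 (3 byte(s))
  byte[3]=0x6E cont=0 payload=0x6E=110: acc |= 110<<0 -> acc=110 shift=7 [end]
Varint 2: bytes[3:4] = 6E -> value 110 (1 byte(s))
  byte[4]=0xC3 cont=1 payload=0x43=67: acc |= 67<<0 -> acc=67 shift=7
  byte[5]=0x7F cont=0 payload=0x7F=127: acc |= 127<<7 -> acc=16323 shift=14 [end]
Varint 3: bytes[4:6] = C3 7F -> value 16323 (2 byte(s))
  byte[6]=0xB0 cont=1 payload=0x30=48: acc |= 48<<0 -> acc=48 shift=7
  byte[7]=0x84 cont=1 payload=0x04=4: acc |= 4<<7 -> acc=560 shift=14
  byte[8]=0x56 cont=0 payload=0x56=86: acc |= 86<<14 -> acc=1409584 shift=21 [end]
Varint 4: bytes[6:9] = B0 84 56 -> value 1409584 (3 byte(s))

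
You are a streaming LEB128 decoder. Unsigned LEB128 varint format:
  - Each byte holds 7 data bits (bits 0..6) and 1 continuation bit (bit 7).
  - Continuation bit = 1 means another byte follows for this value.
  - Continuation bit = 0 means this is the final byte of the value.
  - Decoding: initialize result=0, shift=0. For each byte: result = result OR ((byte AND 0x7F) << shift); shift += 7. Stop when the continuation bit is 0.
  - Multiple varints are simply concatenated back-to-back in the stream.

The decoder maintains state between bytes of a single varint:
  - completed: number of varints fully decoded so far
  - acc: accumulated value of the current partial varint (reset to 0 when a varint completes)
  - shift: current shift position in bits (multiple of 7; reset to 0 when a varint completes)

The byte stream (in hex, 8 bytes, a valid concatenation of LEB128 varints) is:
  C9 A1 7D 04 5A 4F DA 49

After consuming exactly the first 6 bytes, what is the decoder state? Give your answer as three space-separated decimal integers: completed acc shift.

Answer: 4 0 0

Derivation:
byte[0]=0xC9 cont=1 payload=0x49: acc |= 73<<0 -> completed=0 acc=73 shift=7
byte[1]=0xA1 cont=1 payload=0x21: acc |= 33<<7 -> completed=0 acc=4297 shift=14
byte[2]=0x7D cont=0 payload=0x7D: varint #1 complete (value=2052297); reset -> completed=1 acc=0 shift=0
byte[3]=0x04 cont=0 payload=0x04: varint #2 complete (value=4); reset -> completed=2 acc=0 shift=0
byte[4]=0x5A cont=0 payload=0x5A: varint #3 complete (value=90); reset -> completed=3 acc=0 shift=0
byte[5]=0x4F cont=0 payload=0x4F: varint #4 complete (value=79); reset -> completed=4 acc=0 shift=0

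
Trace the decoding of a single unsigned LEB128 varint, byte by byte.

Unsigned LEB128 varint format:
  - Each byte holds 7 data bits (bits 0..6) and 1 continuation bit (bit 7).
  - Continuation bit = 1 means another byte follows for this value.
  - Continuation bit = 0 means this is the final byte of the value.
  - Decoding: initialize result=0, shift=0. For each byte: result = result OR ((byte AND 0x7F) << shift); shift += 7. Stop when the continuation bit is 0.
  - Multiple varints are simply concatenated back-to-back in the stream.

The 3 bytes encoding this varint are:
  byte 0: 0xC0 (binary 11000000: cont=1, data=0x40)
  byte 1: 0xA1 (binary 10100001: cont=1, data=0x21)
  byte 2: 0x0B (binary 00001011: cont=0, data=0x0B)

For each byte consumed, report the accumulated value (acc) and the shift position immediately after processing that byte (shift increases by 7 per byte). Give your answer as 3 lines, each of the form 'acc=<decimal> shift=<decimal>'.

byte 0=0xC0: payload=0x40=64, contrib = 64<<0 = 64; acc -> 64, shift -> 7
byte 1=0xA1: payload=0x21=33, contrib = 33<<7 = 4224; acc -> 4288, shift -> 14
byte 2=0x0B: payload=0x0B=11, contrib = 11<<14 = 180224; acc -> 184512, shift -> 21

Answer: acc=64 shift=7
acc=4288 shift=14
acc=184512 shift=21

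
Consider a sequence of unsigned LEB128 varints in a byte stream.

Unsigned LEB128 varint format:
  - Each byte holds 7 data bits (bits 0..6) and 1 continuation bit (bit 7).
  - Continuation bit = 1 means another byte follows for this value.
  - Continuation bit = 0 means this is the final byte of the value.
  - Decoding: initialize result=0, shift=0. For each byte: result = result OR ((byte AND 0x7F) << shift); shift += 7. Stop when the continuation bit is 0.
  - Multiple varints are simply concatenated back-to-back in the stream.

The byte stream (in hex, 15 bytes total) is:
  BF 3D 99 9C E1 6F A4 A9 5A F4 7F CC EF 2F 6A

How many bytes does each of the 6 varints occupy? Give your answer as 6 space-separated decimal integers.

  byte[0]=0xBF cont=1 payload=0x3F=63: acc |= 63<<0 -> acc=63 shift=7
  byte[1]=0x3D cont=0 payload=0x3D=61: acc |= 61<<7 -> acc=7871 shift=14 [end]
Varint 1: bytes[0:2] = BF 3D -> value 7871 (2 byte(s))
  byte[2]=0x99 cont=1 payload=0x19=25: acc |= 25<<0 -> acc=25 shift=7
  byte[3]=0x9C cont=1 payload=0x1C=28: acc |= 28<<7 -> acc=3609 shift=14
  byte[4]=0xE1 cont=1 payload=0x61=97: acc |= 97<<14 -> acc=1592857 shift=21
  byte[5]=0x6F cont=0 payload=0x6F=111: acc |= 111<<21 -> acc=234376729 shift=28 [end]
Varint 2: bytes[2:6] = 99 9C E1 6F -> value 234376729 (4 byte(s))
  byte[6]=0xA4 cont=1 payload=0x24=36: acc |= 36<<0 -> acc=36 shift=7
  byte[7]=0xA9 cont=1 payload=0x29=41: acc |= 41<<7 -> acc=5284 shift=14
  byte[8]=0x5A cont=0 payload=0x5A=90: acc |= 90<<14 -> acc=1479844 shift=21 [end]
Varint 3: bytes[6:9] = A4 A9 5A -> value 1479844 (3 byte(s))
  byte[9]=0xF4 cont=1 payload=0x74=116: acc |= 116<<0 -> acc=116 shift=7
  byte[10]=0x7F cont=0 payload=0x7F=127: acc |= 127<<7 -> acc=16372 shift=14 [end]
Varint 4: bytes[9:11] = F4 7F -> value 16372 (2 byte(s))
  byte[11]=0xCC cont=1 payload=0x4C=76: acc |= 76<<0 -> acc=76 shift=7
  byte[12]=0xEF cont=1 payload=0x6F=111: acc |= 111<<7 -> acc=14284 shift=14
  byte[13]=0x2F cont=0 payload=0x2F=47: acc |= 47<<14 -> acc=784332 shift=21 [end]
Varint 5: bytes[11:14] = CC EF 2F -> value 784332 (3 byte(s))
  byte[14]=0x6A cont=0 payload=0x6A=106: acc |= 106<<0 -> acc=106 shift=7 [end]
Varint 6: bytes[14:15] = 6A -> value 106 (1 byte(s))

Answer: 2 4 3 2 3 1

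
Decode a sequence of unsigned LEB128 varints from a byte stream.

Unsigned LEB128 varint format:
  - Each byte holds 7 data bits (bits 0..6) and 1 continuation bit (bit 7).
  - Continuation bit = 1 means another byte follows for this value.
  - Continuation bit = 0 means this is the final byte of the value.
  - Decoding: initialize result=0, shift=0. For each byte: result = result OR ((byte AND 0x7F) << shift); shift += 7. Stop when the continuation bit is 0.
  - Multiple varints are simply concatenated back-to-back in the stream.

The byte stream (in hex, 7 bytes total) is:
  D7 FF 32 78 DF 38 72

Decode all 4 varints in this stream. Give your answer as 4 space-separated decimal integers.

  byte[0]=0xD7 cont=1 payload=0x57=87: acc |= 87<<0 -> acc=87 shift=7
  byte[1]=0xFF cont=1 payload=0x7F=127: acc |= 127<<7 -> acc=16343 shift=14
  byte[2]=0x32 cont=0 payload=0x32=50: acc |= 50<<14 -> acc=835543 shift=21 [end]
Varint 1: bytes[0:3] = D7 FF 32 -> value 835543 (3 byte(s))
  byte[3]=0x78 cont=0 payload=0x78=120: acc |= 120<<0 -> acc=120 shift=7 [end]
Varint 2: bytes[3:4] = 78 -> value 120 (1 byte(s))
  byte[4]=0xDF cont=1 payload=0x5F=95: acc |= 95<<0 -> acc=95 shift=7
  byte[5]=0x38 cont=0 payload=0x38=56: acc |= 56<<7 -> acc=7263 shift=14 [end]
Varint 3: bytes[4:6] = DF 38 -> value 7263 (2 byte(s))
  byte[6]=0x72 cont=0 payload=0x72=114: acc |= 114<<0 -> acc=114 shift=7 [end]
Varint 4: bytes[6:7] = 72 -> value 114 (1 byte(s))

Answer: 835543 120 7263 114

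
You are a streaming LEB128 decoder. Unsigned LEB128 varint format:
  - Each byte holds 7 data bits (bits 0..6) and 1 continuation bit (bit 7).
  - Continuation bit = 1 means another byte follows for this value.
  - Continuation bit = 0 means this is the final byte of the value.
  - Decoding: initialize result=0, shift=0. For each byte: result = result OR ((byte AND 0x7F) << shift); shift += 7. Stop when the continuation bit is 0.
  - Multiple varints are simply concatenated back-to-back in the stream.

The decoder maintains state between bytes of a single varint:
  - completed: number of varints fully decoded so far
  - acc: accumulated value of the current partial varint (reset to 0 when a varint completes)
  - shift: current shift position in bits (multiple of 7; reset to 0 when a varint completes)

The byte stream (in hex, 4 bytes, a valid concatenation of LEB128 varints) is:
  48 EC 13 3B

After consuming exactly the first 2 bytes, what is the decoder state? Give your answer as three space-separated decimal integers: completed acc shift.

Answer: 1 108 7

Derivation:
byte[0]=0x48 cont=0 payload=0x48: varint #1 complete (value=72); reset -> completed=1 acc=0 shift=0
byte[1]=0xEC cont=1 payload=0x6C: acc |= 108<<0 -> completed=1 acc=108 shift=7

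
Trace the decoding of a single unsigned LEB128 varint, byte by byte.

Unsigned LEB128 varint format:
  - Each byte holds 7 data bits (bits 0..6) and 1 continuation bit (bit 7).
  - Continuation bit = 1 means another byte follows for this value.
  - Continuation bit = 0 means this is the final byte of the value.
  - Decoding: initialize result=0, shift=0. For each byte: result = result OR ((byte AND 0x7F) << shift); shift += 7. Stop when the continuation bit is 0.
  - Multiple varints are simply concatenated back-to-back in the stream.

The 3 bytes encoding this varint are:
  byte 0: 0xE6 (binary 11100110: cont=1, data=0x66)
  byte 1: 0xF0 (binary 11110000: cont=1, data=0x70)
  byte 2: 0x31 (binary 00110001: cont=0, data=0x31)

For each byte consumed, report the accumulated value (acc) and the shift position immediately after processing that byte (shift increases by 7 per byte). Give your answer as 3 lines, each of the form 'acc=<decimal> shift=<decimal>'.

Answer: acc=102 shift=7
acc=14438 shift=14
acc=817254 shift=21

Derivation:
byte 0=0xE6: payload=0x66=102, contrib = 102<<0 = 102; acc -> 102, shift -> 7
byte 1=0xF0: payload=0x70=112, contrib = 112<<7 = 14336; acc -> 14438, shift -> 14
byte 2=0x31: payload=0x31=49, contrib = 49<<14 = 802816; acc -> 817254, shift -> 21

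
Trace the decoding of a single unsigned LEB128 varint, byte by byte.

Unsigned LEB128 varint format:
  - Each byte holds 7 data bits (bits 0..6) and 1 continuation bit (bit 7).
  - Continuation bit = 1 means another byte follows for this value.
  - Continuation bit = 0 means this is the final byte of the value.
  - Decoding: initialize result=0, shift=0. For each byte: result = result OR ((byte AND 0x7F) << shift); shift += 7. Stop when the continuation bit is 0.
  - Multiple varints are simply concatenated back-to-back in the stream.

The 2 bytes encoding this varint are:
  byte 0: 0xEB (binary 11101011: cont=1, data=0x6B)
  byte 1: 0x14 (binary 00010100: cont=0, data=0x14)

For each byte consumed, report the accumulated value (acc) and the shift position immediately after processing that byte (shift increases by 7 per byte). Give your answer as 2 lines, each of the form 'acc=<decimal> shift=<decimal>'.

byte 0=0xEB: payload=0x6B=107, contrib = 107<<0 = 107; acc -> 107, shift -> 7
byte 1=0x14: payload=0x14=20, contrib = 20<<7 = 2560; acc -> 2667, shift -> 14

Answer: acc=107 shift=7
acc=2667 shift=14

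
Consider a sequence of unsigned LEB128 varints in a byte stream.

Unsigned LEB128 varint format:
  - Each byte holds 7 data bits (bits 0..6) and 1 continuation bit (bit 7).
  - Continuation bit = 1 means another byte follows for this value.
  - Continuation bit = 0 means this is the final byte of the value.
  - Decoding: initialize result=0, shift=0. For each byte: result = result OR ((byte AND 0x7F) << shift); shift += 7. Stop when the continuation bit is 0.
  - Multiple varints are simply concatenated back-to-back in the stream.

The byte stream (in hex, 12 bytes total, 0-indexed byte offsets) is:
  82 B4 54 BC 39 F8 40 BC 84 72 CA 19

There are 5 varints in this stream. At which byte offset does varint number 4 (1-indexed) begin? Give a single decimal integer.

Answer: 7

Derivation:
  byte[0]=0x82 cont=1 payload=0x02=2: acc |= 2<<0 -> acc=2 shift=7
  byte[1]=0xB4 cont=1 payload=0x34=52: acc |= 52<<7 -> acc=6658 shift=14
  byte[2]=0x54 cont=0 payload=0x54=84: acc |= 84<<14 -> acc=1382914 shift=21 [end]
Varint 1: bytes[0:3] = 82 B4 54 -> value 1382914 (3 byte(s))
  byte[3]=0xBC cont=1 payload=0x3C=60: acc |= 60<<0 -> acc=60 shift=7
  byte[4]=0x39 cont=0 payload=0x39=57: acc |= 57<<7 -> acc=7356 shift=14 [end]
Varint 2: bytes[3:5] = BC 39 -> value 7356 (2 byte(s))
  byte[5]=0xF8 cont=1 payload=0x78=120: acc |= 120<<0 -> acc=120 shift=7
  byte[6]=0x40 cont=0 payload=0x40=64: acc |= 64<<7 -> acc=8312 shift=14 [end]
Varint 3: bytes[5:7] = F8 40 -> value 8312 (2 byte(s))
  byte[7]=0xBC cont=1 payload=0x3C=60: acc |= 60<<0 -> acc=60 shift=7
  byte[8]=0x84 cont=1 payload=0x04=4: acc |= 4<<7 -> acc=572 shift=14
  byte[9]=0x72 cont=0 payload=0x72=114: acc |= 114<<14 -> acc=1868348 shift=21 [end]
Varint 4: bytes[7:10] = BC 84 72 -> value 1868348 (3 byte(s))
  byte[10]=0xCA cont=1 payload=0x4A=74: acc |= 74<<0 -> acc=74 shift=7
  byte[11]=0x19 cont=0 payload=0x19=25: acc |= 25<<7 -> acc=3274 shift=14 [end]
Varint 5: bytes[10:12] = CA 19 -> value 3274 (2 byte(s))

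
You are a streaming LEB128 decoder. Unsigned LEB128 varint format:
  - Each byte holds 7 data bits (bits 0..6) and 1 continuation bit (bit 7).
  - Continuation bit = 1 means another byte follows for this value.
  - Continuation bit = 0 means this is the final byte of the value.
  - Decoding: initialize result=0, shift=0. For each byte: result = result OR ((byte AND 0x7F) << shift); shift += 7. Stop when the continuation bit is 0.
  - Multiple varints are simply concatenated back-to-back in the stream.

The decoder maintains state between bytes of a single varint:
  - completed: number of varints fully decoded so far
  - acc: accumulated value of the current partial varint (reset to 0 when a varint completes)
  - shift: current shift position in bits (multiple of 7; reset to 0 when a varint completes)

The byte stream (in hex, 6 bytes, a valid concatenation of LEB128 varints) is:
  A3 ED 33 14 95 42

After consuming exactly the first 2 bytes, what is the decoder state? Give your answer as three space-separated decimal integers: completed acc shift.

Answer: 0 13987 14

Derivation:
byte[0]=0xA3 cont=1 payload=0x23: acc |= 35<<0 -> completed=0 acc=35 shift=7
byte[1]=0xED cont=1 payload=0x6D: acc |= 109<<7 -> completed=0 acc=13987 shift=14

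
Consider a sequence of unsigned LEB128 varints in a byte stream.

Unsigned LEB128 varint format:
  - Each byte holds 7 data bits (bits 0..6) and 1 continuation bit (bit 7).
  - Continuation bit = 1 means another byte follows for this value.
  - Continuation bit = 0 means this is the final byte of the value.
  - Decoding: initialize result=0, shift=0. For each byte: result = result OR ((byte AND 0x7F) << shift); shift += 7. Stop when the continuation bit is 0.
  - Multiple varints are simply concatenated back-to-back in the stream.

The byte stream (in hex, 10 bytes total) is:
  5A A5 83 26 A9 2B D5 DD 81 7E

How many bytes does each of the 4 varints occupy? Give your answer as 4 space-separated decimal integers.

Answer: 1 3 2 4

Derivation:
  byte[0]=0x5A cont=0 payload=0x5A=90: acc |= 90<<0 -> acc=90 shift=7 [end]
Varint 1: bytes[0:1] = 5A -> value 90 (1 byte(s))
  byte[1]=0xA5 cont=1 payload=0x25=37: acc |= 37<<0 -> acc=37 shift=7
  byte[2]=0x83 cont=1 payload=0x03=3: acc |= 3<<7 -> acc=421 shift=14
  byte[3]=0x26 cont=0 payload=0x26=38: acc |= 38<<14 -> acc=623013 shift=21 [end]
Varint 2: bytes[1:4] = A5 83 26 -> value 623013 (3 byte(s))
  byte[4]=0xA9 cont=1 payload=0x29=41: acc |= 41<<0 -> acc=41 shift=7
  byte[5]=0x2B cont=0 payload=0x2B=43: acc |= 43<<7 -> acc=5545 shift=14 [end]
Varint 3: bytes[4:6] = A9 2B -> value 5545 (2 byte(s))
  byte[6]=0xD5 cont=1 payload=0x55=85: acc |= 85<<0 -> acc=85 shift=7
  byte[7]=0xDD cont=1 payload=0x5D=93: acc |= 93<<7 -> acc=11989 shift=14
  byte[8]=0x81 cont=1 payload=0x01=1: acc |= 1<<14 -> acc=28373 shift=21
  byte[9]=0x7E cont=0 payload=0x7E=126: acc |= 126<<21 -> acc=264269525 shift=28 [end]
Varint 4: bytes[6:10] = D5 DD 81 7E -> value 264269525 (4 byte(s))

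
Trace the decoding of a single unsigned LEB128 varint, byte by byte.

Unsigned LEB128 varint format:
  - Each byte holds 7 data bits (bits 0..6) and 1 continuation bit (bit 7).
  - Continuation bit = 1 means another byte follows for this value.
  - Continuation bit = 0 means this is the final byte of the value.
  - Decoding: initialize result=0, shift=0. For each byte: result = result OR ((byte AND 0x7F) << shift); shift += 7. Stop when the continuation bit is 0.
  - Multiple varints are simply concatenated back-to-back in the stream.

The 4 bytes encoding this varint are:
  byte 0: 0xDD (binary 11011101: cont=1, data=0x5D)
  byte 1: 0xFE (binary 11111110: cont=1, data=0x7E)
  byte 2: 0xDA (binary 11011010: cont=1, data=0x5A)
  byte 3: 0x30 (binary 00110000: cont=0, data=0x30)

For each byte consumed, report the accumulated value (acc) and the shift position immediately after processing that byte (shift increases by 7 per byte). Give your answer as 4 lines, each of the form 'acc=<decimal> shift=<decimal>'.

byte 0=0xDD: payload=0x5D=93, contrib = 93<<0 = 93; acc -> 93, shift -> 7
byte 1=0xFE: payload=0x7E=126, contrib = 126<<7 = 16128; acc -> 16221, shift -> 14
byte 2=0xDA: payload=0x5A=90, contrib = 90<<14 = 1474560; acc -> 1490781, shift -> 21
byte 3=0x30: payload=0x30=48, contrib = 48<<21 = 100663296; acc -> 102154077, shift -> 28

Answer: acc=93 shift=7
acc=16221 shift=14
acc=1490781 shift=21
acc=102154077 shift=28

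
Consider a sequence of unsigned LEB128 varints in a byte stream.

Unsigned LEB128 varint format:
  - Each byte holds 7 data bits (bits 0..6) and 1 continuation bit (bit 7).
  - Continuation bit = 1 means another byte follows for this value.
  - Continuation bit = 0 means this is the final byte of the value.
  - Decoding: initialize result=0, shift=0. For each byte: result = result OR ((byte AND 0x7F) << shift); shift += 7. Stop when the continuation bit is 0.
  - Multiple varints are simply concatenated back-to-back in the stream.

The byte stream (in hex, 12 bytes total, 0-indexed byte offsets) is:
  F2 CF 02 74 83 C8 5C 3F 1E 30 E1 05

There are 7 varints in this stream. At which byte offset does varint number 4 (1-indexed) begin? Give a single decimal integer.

  byte[0]=0xF2 cont=1 payload=0x72=114: acc |= 114<<0 -> acc=114 shift=7
  byte[1]=0xCF cont=1 payload=0x4F=79: acc |= 79<<7 -> acc=10226 shift=14
  byte[2]=0x02 cont=0 payload=0x02=2: acc |= 2<<14 -> acc=42994 shift=21 [end]
Varint 1: bytes[0:3] = F2 CF 02 -> value 42994 (3 byte(s))
  byte[3]=0x74 cont=0 payload=0x74=116: acc |= 116<<0 -> acc=116 shift=7 [end]
Varint 2: bytes[3:4] = 74 -> value 116 (1 byte(s))
  byte[4]=0x83 cont=1 payload=0x03=3: acc |= 3<<0 -> acc=3 shift=7
  byte[5]=0xC8 cont=1 payload=0x48=72: acc |= 72<<7 -> acc=9219 shift=14
  byte[6]=0x5C cont=0 payload=0x5C=92: acc |= 92<<14 -> acc=1516547 shift=21 [end]
Varint 3: bytes[4:7] = 83 C8 5C -> value 1516547 (3 byte(s))
  byte[7]=0x3F cont=0 payload=0x3F=63: acc |= 63<<0 -> acc=63 shift=7 [end]
Varint 4: bytes[7:8] = 3F -> value 63 (1 byte(s))
  byte[8]=0x1E cont=0 payload=0x1E=30: acc |= 30<<0 -> acc=30 shift=7 [end]
Varint 5: bytes[8:9] = 1E -> value 30 (1 byte(s))
  byte[9]=0x30 cont=0 payload=0x30=48: acc |= 48<<0 -> acc=48 shift=7 [end]
Varint 6: bytes[9:10] = 30 -> value 48 (1 byte(s))
  byte[10]=0xE1 cont=1 payload=0x61=97: acc |= 97<<0 -> acc=97 shift=7
  byte[11]=0x05 cont=0 payload=0x05=5: acc |= 5<<7 -> acc=737 shift=14 [end]
Varint 7: bytes[10:12] = E1 05 -> value 737 (2 byte(s))

Answer: 7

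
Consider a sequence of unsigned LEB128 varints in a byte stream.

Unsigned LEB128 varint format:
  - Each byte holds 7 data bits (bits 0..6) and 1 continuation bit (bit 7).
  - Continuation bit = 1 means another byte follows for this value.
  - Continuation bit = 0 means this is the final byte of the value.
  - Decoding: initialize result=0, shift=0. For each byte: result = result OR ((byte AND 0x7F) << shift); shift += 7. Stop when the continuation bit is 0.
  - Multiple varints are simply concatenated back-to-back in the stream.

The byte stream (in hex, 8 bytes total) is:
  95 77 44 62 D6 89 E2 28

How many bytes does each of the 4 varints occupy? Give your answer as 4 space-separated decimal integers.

  byte[0]=0x95 cont=1 payload=0x15=21: acc |= 21<<0 -> acc=21 shift=7
  byte[1]=0x77 cont=0 payload=0x77=119: acc |= 119<<7 -> acc=15253 shift=14 [end]
Varint 1: bytes[0:2] = 95 77 -> value 15253 (2 byte(s))
  byte[2]=0x44 cont=0 payload=0x44=68: acc |= 68<<0 -> acc=68 shift=7 [end]
Varint 2: bytes[2:3] = 44 -> value 68 (1 byte(s))
  byte[3]=0x62 cont=0 payload=0x62=98: acc |= 98<<0 -> acc=98 shift=7 [end]
Varint 3: bytes[3:4] = 62 -> value 98 (1 byte(s))
  byte[4]=0xD6 cont=1 payload=0x56=86: acc |= 86<<0 -> acc=86 shift=7
  byte[5]=0x89 cont=1 payload=0x09=9: acc |= 9<<7 -> acc=1238 shift=14
  byte[6]=0xE2 cont=1 payload=0x62=98: acc |= 98<<14 -> acc=1606870 shift=21
  byte[7]=0x28 cont=0 payload=0x28=40: acc |= 40<<21 -> acc=85492950 shift=28 [end]
Varint 4: bytes[4:8] = D6 89 E2 28 -> value 85492950 (4 byte(s))

Answer: 2 1 1 4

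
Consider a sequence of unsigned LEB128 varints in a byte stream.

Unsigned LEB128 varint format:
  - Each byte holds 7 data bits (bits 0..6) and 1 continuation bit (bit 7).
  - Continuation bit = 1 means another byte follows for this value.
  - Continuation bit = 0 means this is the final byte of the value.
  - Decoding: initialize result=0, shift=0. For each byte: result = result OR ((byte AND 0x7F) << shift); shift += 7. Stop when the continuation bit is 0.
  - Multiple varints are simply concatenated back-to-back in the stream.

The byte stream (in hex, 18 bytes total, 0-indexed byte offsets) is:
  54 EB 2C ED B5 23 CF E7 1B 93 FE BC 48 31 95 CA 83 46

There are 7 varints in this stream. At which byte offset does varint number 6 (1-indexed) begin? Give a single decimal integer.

Answer: 13

Derivation:
  byte[0]=0x54 cont=0 payload=0x54=84: acc |= 84<<0 -> acc=84 shift=7 [end]
Varint 1: bytes[0:1] = 54 -> value 84 (1 byte(s))
  byte[1]=0xEB cont=1 payload=0x6B=107: acc |= 107<<0 -> acc=107 shift=7
  byte[2]=0x2C cont=0 payload=0x2C=44: acc |= 44<<7 -> acc=5739 shift=14 [end]
Varint 2: bytes[1:3] = EB 2C -> value 5739 (2 byte(s))
  byte[3]=0xED cont=1 payload=0x6D=109: acc |= 109<<0 -> acc=109 shift=7
  byte[4]=0xB5 cont=1 payload=0x35=53: acc |= 53<<7 -> acc=6893 shift=14
  byte[5]=0x23 cont=0 payload=0x23=35: acc |= 35<<14 -> acc=580333 shift=21 [end]
Varint 3: bytes[3:6] = ED B5 23 -> value 580333 (3 byte(s))
  byte[6]=0xCF cont=1 payload=0x4F=79: acc |= 79<<0 -> acc=79 shift=7
  byte[7]=0xE7 cont=1 payload=0x67=103: acc |= 103<<7 -> acc=13263 shift=14
  byte[8]=0x1B cont=0 payload=0x1B=27: acc |= 27<<14 -> acc=455631 shift=21 [end]
Varint 4: bytes[6:9] = CF E7 1B -> value 455631 (3 byte(s))
  byte[9]=0x93 cont=1 payload=0x13=19: acc |= 19<<0 -> acc=19 shift=7
  byte[10]=0xFE cont=1 payload=0x7E=126: acc |= 126<<7 -> acc=16147 shift=14
  byte[11]=0xBC cont=1 payload=0x3C=60: acc |= 60<<14 -> acc=999187 shift=21
  byte[12]=0x48 cont=0 payload=0x48=72: acc |= 72<<21 -> acc=151994131 shift=28 [end]
Varint 5: bytes[9:13] = 93 FE BC 48 -> value 151994131 (4 byte(s))
  byte[13]=0x31 cont=0 payload=0x31=49: acc |= 49<<0 -> acc=49 shift=7 [end]
Varint 6: bytes[13:14] = 31 -> value 49 (1 byte(s))
  byte[14]=0x95 cont=1 payload=0x15=21: acc |= 21<<0 -> acc=21 shift=7
  byte[15]=0xCA cont=1 payload=0x4A=74: acc |= 74<<7 -> acc=9493 shift=14
  byte[16]=0x83 cont=1 payload=0x03=3: acc |= 3<<14 -> acc=58645 shift=21
  byte[17]=0x46 cont=0 payload=0x46=70: acc |= 70<<21 -> acc=146859285 shift=28 [end]
Varint 7: bytes[14:18] = 95 CA 83 46 -> value 146859285 (4 byte(s))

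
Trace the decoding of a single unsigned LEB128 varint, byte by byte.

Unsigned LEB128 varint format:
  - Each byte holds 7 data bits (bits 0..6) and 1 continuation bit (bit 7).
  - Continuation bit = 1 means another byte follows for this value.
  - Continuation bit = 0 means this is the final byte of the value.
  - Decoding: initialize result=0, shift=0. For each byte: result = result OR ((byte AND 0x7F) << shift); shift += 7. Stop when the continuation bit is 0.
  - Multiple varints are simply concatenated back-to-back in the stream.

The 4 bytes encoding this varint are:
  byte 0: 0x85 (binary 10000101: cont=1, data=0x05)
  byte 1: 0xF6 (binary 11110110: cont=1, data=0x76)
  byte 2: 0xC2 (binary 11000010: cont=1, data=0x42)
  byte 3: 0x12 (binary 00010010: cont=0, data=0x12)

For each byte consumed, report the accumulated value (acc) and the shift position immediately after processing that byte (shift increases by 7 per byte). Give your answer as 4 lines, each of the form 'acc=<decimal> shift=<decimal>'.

byte 0=0x85: payload=0x05=5, contrib = 5<<0 = 5; acc -> 5, shift -> 7
byte 1=0xF6: payload=0x76=118, contrib = 118<<7 = 15104; acc -> 15109, shift -> 14
byte 2=0xC2: payload=0x42=66, contrib = 66<<14 = 1081344; acc -> 1096453, shift -> 21
byte 3=0x12: payload=0x12=18, contrib = 18<<21 = 37748736; acc -> 38845189, shift -> 28

Answer: acc=5 shift=7
acc=15109 shift=14
acc=1096453 shift=21
acc=38845189 shift=28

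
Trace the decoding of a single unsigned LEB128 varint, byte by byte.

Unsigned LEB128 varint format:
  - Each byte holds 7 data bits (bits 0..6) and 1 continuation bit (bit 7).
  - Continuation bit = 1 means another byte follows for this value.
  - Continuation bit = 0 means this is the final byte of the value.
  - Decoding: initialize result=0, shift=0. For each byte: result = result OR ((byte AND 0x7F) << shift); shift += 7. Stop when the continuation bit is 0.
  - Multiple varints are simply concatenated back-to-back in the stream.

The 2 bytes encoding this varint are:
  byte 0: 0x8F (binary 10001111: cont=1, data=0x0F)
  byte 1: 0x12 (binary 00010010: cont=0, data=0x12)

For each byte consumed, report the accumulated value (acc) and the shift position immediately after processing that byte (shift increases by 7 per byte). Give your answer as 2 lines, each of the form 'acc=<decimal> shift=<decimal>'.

byte 0=0x8F: payload=0x0F=15, contrib = 15<<0 = 15; acc -> 15, shift -> 7
byte 1=0x12: payload=0x12=18, contrib = 18<<7 = 2304; acc -> 2319, shift -> 14

Answer: acc=15 shift=7
acc=2319 shift=14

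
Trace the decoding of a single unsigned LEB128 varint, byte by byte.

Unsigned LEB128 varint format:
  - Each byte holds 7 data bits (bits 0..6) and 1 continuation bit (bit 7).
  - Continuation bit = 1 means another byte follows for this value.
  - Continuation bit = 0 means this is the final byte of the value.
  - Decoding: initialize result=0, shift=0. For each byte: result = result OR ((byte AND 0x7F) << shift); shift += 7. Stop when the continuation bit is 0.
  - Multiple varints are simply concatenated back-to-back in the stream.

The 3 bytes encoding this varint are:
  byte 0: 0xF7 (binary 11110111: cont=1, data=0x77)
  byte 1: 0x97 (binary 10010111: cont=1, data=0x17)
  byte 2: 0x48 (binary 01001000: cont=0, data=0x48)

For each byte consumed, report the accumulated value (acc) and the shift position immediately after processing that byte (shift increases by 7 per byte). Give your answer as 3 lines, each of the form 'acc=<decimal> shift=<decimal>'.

Answer: acc=119 shift=7
acc=3063 shift=14
acc=1182711 shift=21

Derivation:
byte 0=0xF7: payload=0x77=119, contrib = 119<<0 = 119; acc -> 119, shift -> 7
byte 1=0x97: payload=0x17=23, contrib = 23<<7 = 2944; acc -> 3063, shift -> 14
byte 2=0x48: payload=0x48=72, contrib = 72<<14 = 1179648; acc -> 1182711, shift -> 21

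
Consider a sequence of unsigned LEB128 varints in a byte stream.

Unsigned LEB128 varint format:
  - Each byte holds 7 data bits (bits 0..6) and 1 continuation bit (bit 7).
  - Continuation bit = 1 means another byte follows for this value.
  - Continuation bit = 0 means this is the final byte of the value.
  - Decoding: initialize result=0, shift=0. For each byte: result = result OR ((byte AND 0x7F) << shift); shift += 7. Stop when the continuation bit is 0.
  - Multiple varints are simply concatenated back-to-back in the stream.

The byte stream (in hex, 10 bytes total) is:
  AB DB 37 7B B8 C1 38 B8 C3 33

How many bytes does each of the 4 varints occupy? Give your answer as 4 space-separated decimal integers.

  byte[0]=0xAB cont=1 payload=0x2B=43: acc |= 43<<0 -> acc=43 shift=7
  byte[1]=0xDB cont=1 payload=0x5B=91: acc |= 91<<7 -> acc=11691 shift=14
  byte[2]=0x37 cont=0 payload=0x37=55: acc |= 55<<14 -> acc=912811 shift=21 [end]
Varint 1: bytes[0:3] = AB DB 37 -> value 912811 (3 byte(s))
  byte[3]=0x7B cont=0 payload=0x7B=123: acc |= 123<<0 -> acc=123 shift=7 [end]
Varint 2: bytes[3:4] = 7B -> value 123 (1 byte(s))
  byte[4]=0xB8 cont=1 payload=0x38=56: acc |= 56<<0 -> acc=56 shift=7
  byte[5]=0xC1 cont=1 payload=0x41=65: acc |= 65<<7 -> acc=8376 shift=14
  byte[6]=0x38 cont=0 payload=0x38=56: acc |= 56<<14 -> acc=925880 shift=21 [end]
Varint 3: bytes[4:7] = B8 C1 38 -> value 925880 (3 byte(s))
  byte[7]=0xB8 cont=1 payload=0x38=56: acc |= 56<<0 -> acc=56 shift=7
  byte[8]=0xC3 cont=1 payload=0x43=67: acc |= 67<<7 -> acc=8632 shift=14
  byte[9]=0x33 cont=0 payload=0x33=51: acc |= 51<<14 -> acc=844216 shift=21 [end]
Varint 4: bytes[7:10] = B8 C3 33 -> value 844216 (3 byte(s))

Answer: 3 1 3 3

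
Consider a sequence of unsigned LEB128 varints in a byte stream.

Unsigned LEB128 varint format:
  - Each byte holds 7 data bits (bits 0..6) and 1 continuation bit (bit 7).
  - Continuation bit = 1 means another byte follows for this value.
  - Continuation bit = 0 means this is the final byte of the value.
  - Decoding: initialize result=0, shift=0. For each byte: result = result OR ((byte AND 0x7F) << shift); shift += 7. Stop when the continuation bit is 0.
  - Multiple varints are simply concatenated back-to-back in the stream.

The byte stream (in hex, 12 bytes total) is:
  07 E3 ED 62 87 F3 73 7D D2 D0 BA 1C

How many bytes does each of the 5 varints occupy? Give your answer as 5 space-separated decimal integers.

Answer: 1 3 3 1 4

Derivation:
  byte[0]=0x07 cont=0 payload=0x07=7: acc |= 7<<0 -> acc=7 shift=7 [end]
Varint 1: bytes[0:1] = 07 -> value 7 (1 byte(s))
  byte[1]=0xE3 cont=1 payload=0x63=99: acc |= 99<<0 -> acc=99 shift=7
  byte[2]=0xED cont=1 payload=0x6D=109: acc |= 109<<7 -> acc=14051 shift=14
  byte[3]=0x62 cont=0 payload=0x62=98: acc |= 98<<14 -> acc=1619683 shift=21 [end]
Varint 2: bytes[1:4] = E3 ED 62 -> value 1619683 (3 byte(s))
  byte[4]=0x87 cont=1 payload=0x07=7: acc |= 7<<0 -> acc=7 shift=7
  byte[5]=0xF3 cont=1 payload=0x73=115: acc |= 115<<7 -> acc=14727 shift=14
  byte[6]=0x73 cont=0 payload=0x73=115: acc |= 115<<14 -> acc=1898887 shift=21 [end]
Varint 3: bytes[4:7] = 87 F3 73 -> value 1898887 (3 byte(s))
  byte[7]=0x7D cont=0 payload=0x7D=125: acc |= 125<<0 -> acc=125 shift=7 [end]
Varint 4: bytes[7:8] = 7D -> value 125 (1 byte(s))
  byte[8]=0xD2 cont=1 payload=0x52=82: acc |= 82<<0 -> acc=82 shift=7
  byte[9]=0xD0 cont=1 payload=0x50=80: acc |= 80<<7 -> acc=10322 shift=14
  byte[10]=0xBA cont=1 payload=0x3A=58: acc |= 58<<14 -> acc=960594 shift=21
  byte[11]=0x1C cont=0 payload=0x1C=28: acc |= 28<<21 -> acc=59680850 shift=28 [end]
Varint 5: bytes[8:12] = D2 D0 BA 1C -> value 59680850 (4 byte(s))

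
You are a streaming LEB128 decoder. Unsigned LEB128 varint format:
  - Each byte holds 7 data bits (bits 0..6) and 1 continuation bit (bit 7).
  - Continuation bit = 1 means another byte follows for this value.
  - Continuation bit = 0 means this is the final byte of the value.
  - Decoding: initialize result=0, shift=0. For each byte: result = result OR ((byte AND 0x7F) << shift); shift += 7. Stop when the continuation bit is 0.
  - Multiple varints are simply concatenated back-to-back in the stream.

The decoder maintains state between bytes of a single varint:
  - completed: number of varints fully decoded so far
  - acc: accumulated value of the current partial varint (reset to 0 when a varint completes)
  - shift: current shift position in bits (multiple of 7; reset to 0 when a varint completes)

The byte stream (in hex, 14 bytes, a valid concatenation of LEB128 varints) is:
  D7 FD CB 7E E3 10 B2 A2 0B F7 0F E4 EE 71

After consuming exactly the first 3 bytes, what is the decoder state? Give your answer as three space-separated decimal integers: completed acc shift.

Answer: 0 1244887 21

Derivation:
byte[0]=0xD7 cont=1 payload=0x57: acc |= 87<<0 -> completed=0 acc=87 shift=7
byte[1]=0xFD cont=1 payload=0x7D: acc |= 125<<7 -> completed=0 acc=16087 shift=14
byte[2]=0xCB cont=1 payload=0x4B: acc |= 75<<14 -> completed=0 acc=1244887 shift=21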